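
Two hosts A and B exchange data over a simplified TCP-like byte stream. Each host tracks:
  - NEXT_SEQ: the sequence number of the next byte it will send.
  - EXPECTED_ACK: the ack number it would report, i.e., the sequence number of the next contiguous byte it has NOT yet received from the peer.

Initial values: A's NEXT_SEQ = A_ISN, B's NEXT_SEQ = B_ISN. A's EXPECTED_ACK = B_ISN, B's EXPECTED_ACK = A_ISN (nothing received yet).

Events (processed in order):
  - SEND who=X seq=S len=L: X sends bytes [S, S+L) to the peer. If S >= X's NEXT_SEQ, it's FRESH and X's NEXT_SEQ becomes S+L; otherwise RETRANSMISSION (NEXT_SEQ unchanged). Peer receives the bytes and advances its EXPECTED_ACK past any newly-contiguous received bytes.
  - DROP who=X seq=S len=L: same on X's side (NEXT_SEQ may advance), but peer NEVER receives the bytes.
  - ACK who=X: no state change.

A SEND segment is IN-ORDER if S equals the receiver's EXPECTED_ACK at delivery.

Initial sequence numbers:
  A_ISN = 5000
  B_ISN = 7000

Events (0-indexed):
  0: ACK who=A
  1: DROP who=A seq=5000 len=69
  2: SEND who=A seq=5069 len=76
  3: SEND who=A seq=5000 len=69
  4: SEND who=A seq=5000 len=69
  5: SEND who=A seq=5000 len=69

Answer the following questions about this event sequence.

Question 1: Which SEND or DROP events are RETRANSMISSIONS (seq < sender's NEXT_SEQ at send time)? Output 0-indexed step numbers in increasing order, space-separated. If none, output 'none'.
Answer: 3 4 5

Derivation:
Step 1: DROP seq=5000 -> fresh
Step 2: SEND seq=5069 -> fresh
Step 3: SEND seq=5000 -> retransmit
Step 4: SEND seq=5000 -> retransmit
Step 5: SEND seq=5000 -> retransmit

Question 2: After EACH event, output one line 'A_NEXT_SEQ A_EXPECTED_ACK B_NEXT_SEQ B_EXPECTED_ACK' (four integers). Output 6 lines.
5000 7000 7000 5000
5069 7000 7000 5000
5145 7000 7000 5000
5145 7000 7000 5145
5145 7000 7000 5145
5145 7000 7000 5145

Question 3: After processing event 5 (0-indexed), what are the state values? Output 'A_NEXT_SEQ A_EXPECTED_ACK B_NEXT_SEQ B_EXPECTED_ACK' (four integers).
After event 0: A_seq=5000 A_ack=7000 B_seq=7000 B_ack=5000
After event 1: A_seq=5069 A_ack=7000 B_seq=7000 B_ack=5000
After event 2: A_seq=5145 A_ack=7000 B_seq=7000 B_ack=5000
After event 3: A_seq=5145 A_ack=7000 B_seq=7000 B_ack=5145
After event 4: A_seq=5145 A_ack=7000 B_seq=7000 B_ack=5145
After event 5: A_seq=5145 A_ack=7000 B_seq=7000 B_ack=5145

5145 7000 7000 5145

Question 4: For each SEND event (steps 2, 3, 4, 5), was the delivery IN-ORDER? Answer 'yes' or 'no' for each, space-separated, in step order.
Step 2: SEND seq=5069 -> out-of-order
Step 3: SEND seq=5000 -> in-order
Step 4: SEND seq=5000 -> out-of-order
Step 5: SEND seq=5000 -> out-of-order

Answer: no yes no no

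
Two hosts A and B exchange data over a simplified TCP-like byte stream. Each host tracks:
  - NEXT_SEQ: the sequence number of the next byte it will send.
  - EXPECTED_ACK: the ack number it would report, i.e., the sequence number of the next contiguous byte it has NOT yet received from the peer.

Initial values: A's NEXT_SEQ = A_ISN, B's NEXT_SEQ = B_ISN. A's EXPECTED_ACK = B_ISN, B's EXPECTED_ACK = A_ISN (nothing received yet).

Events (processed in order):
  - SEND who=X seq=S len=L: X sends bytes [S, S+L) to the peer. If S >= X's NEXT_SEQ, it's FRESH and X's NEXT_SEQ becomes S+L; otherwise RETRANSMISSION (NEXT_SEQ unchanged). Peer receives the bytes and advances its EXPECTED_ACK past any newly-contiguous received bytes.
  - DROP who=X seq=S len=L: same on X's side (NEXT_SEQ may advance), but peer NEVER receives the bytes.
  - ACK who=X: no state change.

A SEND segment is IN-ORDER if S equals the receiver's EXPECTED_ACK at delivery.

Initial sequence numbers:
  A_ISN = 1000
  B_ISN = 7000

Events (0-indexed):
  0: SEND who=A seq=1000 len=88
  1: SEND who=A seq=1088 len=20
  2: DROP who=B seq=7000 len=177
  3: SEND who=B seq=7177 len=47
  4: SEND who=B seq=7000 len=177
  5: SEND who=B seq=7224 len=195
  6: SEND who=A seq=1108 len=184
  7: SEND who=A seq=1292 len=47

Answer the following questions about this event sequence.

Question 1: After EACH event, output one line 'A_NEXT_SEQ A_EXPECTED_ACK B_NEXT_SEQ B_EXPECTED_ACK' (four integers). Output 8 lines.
1088 7000 7000 1088
1108 7000 7000 1108
1108 7000 7177 1108
1108 7000 7224 1108
1108 7224 7224 1108
1108 7419 7419 1108
1292 7419 7419 1292
1339 7419 7419 1339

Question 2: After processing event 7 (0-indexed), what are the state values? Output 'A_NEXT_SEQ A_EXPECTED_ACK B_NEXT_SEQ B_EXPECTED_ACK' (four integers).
After event 0: A_seq=1088 A_ack=7000 B_seq=7000 B_ack=1088
After event 1: A_seq=1108 A_ack=7000 B_seq=7000 B_ack=1108
After event 2: A_seq=1108 A_ack=7000 B_seq=7177 B_ack=1108
After event 3: A_seq=1108 A_ack=7000 B_seq=7224 B_ack=1108
After event 4: A_seq=1108 A_ack=7224 B_seq=7224 B_ack=1108
After event 5: A_seq=1108 A_ack=7419 B_seq=7419 B_ack=1108
After event 6: A_seq=1292 A_ack=7419 B_seq=7419 B_ack=1292
After event 7: A_seq=1339 A_ack=7419 B_seq=7419 B_ack=1339

1339 7419 7419 1339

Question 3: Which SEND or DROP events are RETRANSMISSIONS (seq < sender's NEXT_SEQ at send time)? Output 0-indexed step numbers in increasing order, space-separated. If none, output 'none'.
Answer: 4

Derivation:
Step 0: SEND seq=1000 -> fresh
Step 1: SEND seq=1088 -> fresh
Step 2: DROP seq=7000 -> fresh
Step 3: SEND seq=7177 -> fresh
Step 4: SEND seq=7000 -> retransmit
Step 5: SEND seq=7224 -> fresh
Step 6: SEND seq=1108 -> fresh
Step 7: SEND seq=1292 -> fresh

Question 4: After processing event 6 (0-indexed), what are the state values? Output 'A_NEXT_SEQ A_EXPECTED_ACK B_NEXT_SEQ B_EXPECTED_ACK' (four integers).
After event 0: A_seq=1088 A_ack=7000 B_seq=7000 B_ack=1088
After event 1: A_seq=1108 A_ack=7000 B_seq=7000 B_ack=1108
After event 2: A_seq=1108 A_ack=7000 B_seq=7177 B_ack=1108
After event 3: A_seq=1108 A_ack=7000 B_seq=7224 B_ack=1108
After event 4: A_seq=1108 A_ack=7224 B_seq=7224 B_ack=1108
After event 5: A_seq=1108 A_ack=7419 B_seq=7419 B_ack=1108
After event 6: A_seq=1292 A_ack=7419 B_seq=7419 B_ack=1292

1292 7419 7419 1292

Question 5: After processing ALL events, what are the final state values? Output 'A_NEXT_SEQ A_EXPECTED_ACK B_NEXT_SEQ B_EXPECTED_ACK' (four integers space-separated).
After event 0: A_seq=1088 A_ack=7000 B_seq=7000 B_ack=1088
After event 1: A_seq=1108 A_ack=7000 B_seq=7000 B_ack=1108
After event 2: A_seq=1108 A_ack=7000 B_seq=7177 B_ack=1108
After event 3: A_seq=1108 A_ack=7000 B_seq=7224 B_ack=1108
After event 4: A_seq=1108 A_ack=7224 B_seq=7224 B_ack=1108
After event 5: A_seq=1108 A_ack=7419 B_seq=7419 B_ack=1108
After event 6: A_seq=1292 A_ack=7419 B_seq=7419 B_ack=1292
After event 7: A_seq=1339 A_ack=7419 B_seq=7419 B_ack=1339

Answer: 1339 7419 7419 1339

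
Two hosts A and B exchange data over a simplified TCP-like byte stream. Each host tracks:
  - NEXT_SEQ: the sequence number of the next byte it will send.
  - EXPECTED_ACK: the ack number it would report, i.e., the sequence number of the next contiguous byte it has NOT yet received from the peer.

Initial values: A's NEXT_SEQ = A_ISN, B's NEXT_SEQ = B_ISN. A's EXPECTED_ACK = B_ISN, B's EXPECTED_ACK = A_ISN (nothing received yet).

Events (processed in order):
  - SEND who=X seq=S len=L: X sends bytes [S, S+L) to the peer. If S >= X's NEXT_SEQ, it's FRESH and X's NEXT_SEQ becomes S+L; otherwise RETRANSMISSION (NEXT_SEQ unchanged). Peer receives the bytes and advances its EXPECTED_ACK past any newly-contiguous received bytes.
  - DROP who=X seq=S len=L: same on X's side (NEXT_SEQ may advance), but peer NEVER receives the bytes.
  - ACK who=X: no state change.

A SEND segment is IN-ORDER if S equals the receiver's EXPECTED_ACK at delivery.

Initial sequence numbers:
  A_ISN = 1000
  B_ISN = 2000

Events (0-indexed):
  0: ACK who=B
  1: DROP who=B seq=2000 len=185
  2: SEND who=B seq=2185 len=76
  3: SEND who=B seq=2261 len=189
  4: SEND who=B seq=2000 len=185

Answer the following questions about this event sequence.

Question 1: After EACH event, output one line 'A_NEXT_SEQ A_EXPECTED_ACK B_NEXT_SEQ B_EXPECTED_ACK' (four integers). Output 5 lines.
1000 2000 2000 1000
1000 2000 2185 1000
1000 2000 2261 1000
1000 2000 2450 1000
1000 2450 2450 1000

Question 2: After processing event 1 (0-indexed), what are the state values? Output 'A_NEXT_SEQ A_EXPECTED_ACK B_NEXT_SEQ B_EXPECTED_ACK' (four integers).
After event 0: A_seq=1000 A_ack=2000 B_seq=2000 B_ack=1000
After event 1: A_seq=1000 A_ack=2000 B_seq=2185 B_ack=1000

1000 2000 2185 1000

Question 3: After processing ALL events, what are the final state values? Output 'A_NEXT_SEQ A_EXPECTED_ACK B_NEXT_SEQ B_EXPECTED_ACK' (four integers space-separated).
Answer: 1000 2450 2450 1000

Derivation:
After event 0: A_seq=1000 A_ack=2000 B_seq=2000 B_ack=1000
After event 1: A_seq=1000 A_ack=2000 B_seq=2185 B_ack=1000
After event 2: A_seq=1000 A_ack=2000 B_seq=2261 B_ack=1000
After event 3: A_seq=1000 A_ack=2000 B_seq=2450 B_ack=1000
After event 4: A_seq=1000 A_ack=2450 B_seq=2450 B_ack=1000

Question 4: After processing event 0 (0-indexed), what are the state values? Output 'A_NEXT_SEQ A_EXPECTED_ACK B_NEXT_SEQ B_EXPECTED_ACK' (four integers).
After event 0: A_seq=1000 A_ack=2000 B_seq=2000 B_ack=1000

1000 2000 2000 1000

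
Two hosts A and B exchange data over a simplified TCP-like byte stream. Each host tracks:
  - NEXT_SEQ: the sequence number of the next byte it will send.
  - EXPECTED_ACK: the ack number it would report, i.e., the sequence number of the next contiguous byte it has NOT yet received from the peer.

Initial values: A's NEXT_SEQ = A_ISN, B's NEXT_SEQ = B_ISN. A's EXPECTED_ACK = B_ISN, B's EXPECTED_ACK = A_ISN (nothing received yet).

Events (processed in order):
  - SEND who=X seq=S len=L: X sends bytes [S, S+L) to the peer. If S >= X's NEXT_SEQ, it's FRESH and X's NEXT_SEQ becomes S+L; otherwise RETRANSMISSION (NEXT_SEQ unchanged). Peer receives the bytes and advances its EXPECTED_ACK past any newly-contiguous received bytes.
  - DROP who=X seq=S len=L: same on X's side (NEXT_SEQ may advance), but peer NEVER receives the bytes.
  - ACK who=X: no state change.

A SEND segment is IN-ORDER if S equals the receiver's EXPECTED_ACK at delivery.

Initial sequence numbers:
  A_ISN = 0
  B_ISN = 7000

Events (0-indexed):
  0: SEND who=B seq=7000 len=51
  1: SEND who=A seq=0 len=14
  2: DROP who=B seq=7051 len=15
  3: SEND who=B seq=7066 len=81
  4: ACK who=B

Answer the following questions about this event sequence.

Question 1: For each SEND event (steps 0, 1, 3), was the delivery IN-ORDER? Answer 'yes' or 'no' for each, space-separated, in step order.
Answer: yes yes no

Derivation:
Step 0: SEND seq=7000 -> in-order
Step 1: SEND seq=0 -> in-order
Step 3: SEND seq=7066 -> out-of-order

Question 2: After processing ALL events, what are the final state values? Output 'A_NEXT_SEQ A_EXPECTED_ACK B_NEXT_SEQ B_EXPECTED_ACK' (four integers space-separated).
Answer: 14 7051 7147 14

Derivation:
After event 0: A_seq=0 A_ack=7051 B_seq=7051 B_ack=0
After event 1: A_seq=14 A_ack=7051 B_seq=7051 B_ack=14
After event 2: A_seq=14 A_ack=7051 B_seq=7066 B_ack=14
After event 3: A_seq=14 A_ack=7051 B_seq=7147 B_ack=14
After event 4: A_seq=14 A_ack=7051 B_seq=7147 B_ack=14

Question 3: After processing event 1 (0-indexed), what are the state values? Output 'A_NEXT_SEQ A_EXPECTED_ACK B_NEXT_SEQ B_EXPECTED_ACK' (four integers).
After event 0: A_seq=0 A_ack=7051 B_seq=7051 B_ack=0
After event 1: A_seq=14 A_ack=7051 B_seq=7051 B_ack=14

14 7051 7051 14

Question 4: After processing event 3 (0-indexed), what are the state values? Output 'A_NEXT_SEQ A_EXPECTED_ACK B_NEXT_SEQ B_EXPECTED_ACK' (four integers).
After event 0: A_seq=0 A_ack=7051 B_seq=7051 B_ack=0
After event 1: A_seq=14 A_ack=7051 B_seq=7051 B_ack=14
After event 2: A_seq=14 A_ack=7051 B_seq=7066 B_ack=14
After event 3: A_seq=14 A_ack=7051 B_seq=7147 B_ack=14

14 7051 7147 14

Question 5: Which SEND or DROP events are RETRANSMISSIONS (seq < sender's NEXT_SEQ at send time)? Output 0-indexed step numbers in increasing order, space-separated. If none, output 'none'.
Answer: none

Derivation:
Step 0: SEND seq=7000 -> fresh
Step 1: SEND seq=0 -> fresh
Step 2: DROP seq=7051 -> fresh
Step 3: SEND seq=7066 -> fresh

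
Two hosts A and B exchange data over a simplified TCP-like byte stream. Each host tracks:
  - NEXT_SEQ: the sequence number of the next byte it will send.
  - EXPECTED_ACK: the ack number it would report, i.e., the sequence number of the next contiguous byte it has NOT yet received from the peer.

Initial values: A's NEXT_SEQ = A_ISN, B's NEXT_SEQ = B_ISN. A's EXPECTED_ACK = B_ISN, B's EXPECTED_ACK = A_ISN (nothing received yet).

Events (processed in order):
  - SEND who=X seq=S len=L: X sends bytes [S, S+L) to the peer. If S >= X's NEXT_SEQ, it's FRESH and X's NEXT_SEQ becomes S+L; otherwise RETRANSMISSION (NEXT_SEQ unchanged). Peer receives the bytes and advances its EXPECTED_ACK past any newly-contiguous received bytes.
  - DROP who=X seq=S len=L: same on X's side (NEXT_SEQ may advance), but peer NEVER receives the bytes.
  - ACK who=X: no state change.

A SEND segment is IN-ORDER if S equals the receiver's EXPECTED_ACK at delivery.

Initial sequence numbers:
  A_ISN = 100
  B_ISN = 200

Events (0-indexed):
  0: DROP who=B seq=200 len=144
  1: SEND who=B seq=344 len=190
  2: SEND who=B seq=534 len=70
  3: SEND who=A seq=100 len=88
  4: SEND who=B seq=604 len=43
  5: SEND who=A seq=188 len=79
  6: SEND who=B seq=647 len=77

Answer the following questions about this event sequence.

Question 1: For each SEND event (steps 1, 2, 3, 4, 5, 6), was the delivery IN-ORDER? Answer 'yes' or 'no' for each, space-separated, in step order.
Step 1: SEND seq=344 -> out-of-order
Step 2: SEND seq=534 -> out-of-order
Step 3: SEND seq=100 -> in-order
Step 4: SEND seq=604 -> out-of-order
Step 5: SEND seq=188 -> in-order
Step 6: SEND seq=647 -> out-of-order

Answer: no no yes no yes no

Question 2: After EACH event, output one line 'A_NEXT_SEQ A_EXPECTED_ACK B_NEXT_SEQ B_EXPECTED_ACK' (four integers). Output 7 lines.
100 200 344 100
100 200 534 100
100 200 604 100
188 200 604 188
188 200 647 188
267 200 647 267
267 200 724 267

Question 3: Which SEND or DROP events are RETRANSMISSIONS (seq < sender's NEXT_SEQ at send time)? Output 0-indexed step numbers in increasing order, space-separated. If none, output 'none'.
Step 0: DROP seq=200 -> fresh
Step 1: SEND seq=344 -> fresh
Step 2: SEND seq=534 -> fresh
Step 3: SEND seq=100 -> fresh
Step 4: SEND seq=604 -> fresh
Step 5: SEND seq=188 -> fresh
Step 6: SEND seq=647 -> fresh

Answer: none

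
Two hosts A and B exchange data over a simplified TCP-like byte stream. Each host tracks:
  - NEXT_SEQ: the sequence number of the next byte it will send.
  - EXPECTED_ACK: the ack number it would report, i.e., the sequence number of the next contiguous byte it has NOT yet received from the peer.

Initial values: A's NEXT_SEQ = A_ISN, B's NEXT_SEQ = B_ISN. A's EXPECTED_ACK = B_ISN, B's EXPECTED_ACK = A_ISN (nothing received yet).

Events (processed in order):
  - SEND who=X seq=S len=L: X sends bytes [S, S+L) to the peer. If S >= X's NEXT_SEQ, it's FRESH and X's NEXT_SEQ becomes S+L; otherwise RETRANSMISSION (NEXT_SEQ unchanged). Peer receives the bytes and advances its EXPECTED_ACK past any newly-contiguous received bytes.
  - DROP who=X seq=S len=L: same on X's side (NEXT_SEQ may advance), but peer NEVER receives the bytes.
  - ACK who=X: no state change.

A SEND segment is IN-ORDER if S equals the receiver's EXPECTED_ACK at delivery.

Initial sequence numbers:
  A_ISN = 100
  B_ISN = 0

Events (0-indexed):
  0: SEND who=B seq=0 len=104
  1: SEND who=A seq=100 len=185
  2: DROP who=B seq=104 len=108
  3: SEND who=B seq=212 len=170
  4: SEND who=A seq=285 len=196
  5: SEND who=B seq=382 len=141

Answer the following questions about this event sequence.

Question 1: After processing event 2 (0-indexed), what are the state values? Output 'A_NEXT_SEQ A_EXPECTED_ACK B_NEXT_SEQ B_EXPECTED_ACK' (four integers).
After event 0: A_seq=100 A_ack=104 B_seq=104 B_ack=100
After event 1: A_seq=285 A_ack=104 B_seq=104 B_ack=285
After event 2: A_seq=285 A_ack=104 B_seq=212 B_ack=285

285 104 212 285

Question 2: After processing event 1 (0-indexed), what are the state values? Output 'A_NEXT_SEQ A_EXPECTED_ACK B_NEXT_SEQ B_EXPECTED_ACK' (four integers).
After event 0: A_seq=100 A_ack=104 B_seq=104 B_ack=100
After event 1: A_seq=285 A_ack=104 B_seq=104 B_ack=285

285 104 104 285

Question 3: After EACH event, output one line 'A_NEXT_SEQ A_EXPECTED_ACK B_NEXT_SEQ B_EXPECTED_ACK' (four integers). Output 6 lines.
100 104 104 100
285 104 104 285
285 104 212 285
285 104 382 285
481 104 382 481
481 104 523 481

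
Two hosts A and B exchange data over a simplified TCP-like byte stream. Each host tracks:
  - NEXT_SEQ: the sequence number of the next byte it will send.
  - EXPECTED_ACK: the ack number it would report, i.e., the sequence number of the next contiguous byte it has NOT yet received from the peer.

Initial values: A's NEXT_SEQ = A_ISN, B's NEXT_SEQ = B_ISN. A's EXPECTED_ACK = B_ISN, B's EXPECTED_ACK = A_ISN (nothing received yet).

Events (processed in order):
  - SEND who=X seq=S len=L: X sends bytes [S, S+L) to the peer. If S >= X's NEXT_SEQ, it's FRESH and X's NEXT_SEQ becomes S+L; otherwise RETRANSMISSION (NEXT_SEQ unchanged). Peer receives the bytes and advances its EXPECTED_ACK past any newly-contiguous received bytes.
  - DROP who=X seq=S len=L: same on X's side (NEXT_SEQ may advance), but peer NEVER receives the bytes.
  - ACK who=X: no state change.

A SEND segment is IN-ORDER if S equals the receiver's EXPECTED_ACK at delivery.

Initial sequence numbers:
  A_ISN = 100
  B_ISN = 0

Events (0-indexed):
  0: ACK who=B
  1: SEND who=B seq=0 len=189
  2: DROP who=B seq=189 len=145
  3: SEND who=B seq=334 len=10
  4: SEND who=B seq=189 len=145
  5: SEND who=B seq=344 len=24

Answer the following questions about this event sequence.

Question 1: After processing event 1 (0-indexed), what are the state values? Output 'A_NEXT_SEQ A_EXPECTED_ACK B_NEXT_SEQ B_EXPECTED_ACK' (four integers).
After event 0: A_seq=100 A_ack=0 B_seq=0 B_ack=100
After event 1: A_seq=100 A_ack=189 B_seq=189 B_ack=100

100 189 189 100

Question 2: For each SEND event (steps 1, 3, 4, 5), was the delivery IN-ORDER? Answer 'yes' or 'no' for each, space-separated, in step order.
Answer: yes no yes yes

Derivation:
Step 1: SEND seq=0 -> in-order
Step 3: SEND seq=334 -> out-of-order
Step 4: SEND seq=189 -> in-order
Step 5: SEND seq=344 -> in-order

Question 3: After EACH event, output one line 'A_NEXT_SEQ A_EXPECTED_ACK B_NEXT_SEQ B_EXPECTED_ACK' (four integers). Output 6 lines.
100 0 0 100
100 189 189 100
100 189 334 100
100 189 344 100
100 344 344 100
100 368 368 100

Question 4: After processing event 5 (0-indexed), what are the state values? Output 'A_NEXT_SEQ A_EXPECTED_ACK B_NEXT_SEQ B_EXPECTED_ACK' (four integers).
After event 0: A_seq=100 A_ack=0 B_seq=0 B_ack=100
After event 1: A_seq=100 A_ack=189 B_seq=189 B_ack=100
After event 2: A_seq=100 A_ack=189 B_seq=334 B_ack=100
After event 3: A_seq=100 A_ack=189 B_seq=344 B_ack=100
After event 4: A_seq=100 A_ack=344 B_seq=344 B_ack=100
After event 5: A_seq=100 A_ack=368 B_seq=368 B_ack=100

100 368 368 100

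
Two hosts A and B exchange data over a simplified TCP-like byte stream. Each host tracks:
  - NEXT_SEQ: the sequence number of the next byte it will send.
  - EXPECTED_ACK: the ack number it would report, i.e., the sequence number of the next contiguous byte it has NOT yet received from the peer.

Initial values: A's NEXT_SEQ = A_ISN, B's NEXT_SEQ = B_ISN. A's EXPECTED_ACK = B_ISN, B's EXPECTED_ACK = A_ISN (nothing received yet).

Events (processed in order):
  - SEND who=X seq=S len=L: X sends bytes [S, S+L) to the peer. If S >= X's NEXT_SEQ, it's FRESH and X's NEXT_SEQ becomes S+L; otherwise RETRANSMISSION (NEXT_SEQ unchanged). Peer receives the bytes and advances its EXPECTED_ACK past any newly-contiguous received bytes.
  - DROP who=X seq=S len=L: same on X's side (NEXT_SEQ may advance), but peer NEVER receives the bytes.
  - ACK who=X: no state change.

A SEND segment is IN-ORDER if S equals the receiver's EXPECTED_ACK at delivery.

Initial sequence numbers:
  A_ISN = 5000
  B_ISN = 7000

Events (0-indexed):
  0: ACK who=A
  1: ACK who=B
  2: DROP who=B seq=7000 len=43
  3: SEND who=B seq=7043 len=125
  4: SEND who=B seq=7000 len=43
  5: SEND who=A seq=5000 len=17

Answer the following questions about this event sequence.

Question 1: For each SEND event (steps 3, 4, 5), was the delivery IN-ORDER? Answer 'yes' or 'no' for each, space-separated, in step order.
Answer: no yes yes

Derivation:
Step 3: SEND seq=7043 -> out-of-order
Step 4: SEND seq=7000 -> in-order
Step 5: SEND seq=5000 -> in-order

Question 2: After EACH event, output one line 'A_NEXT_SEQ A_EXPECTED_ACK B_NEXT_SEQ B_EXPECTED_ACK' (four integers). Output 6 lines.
5000 7000 7000 5000
5000 7000 7000 5000
5000 7000 7043 5000
5000 7000 7168 5000
5000 7168 7168 5000
5017 7168 7168 5017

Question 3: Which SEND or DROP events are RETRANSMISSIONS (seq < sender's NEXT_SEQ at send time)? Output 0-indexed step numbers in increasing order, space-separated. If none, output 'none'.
Answer: 4

Derivation:
Step 2: DROP seq=7000 -> fresh
Step 3: SEND seq=7043 -> fresh
Step 4: SEND seq=7000 -> retransmit
Step 5: SEND seq=5000 -> fresh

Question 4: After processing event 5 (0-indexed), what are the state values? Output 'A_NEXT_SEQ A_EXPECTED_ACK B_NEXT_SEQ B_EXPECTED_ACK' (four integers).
After event 0: A_seq=5000 A_ack=7000 B_seq=7000 B_ack=5000
After event 1: A_seq=5000 A_ack=7000 B_seq=7000 B_ack=5000
After event 2: A_seq=5000 A_ack=7000 B_seq=7043 B_ack=5000
After event 3: A_seq=5000 A_ack=7000 B_seq=7168 B_ack=5000
After event 4: A_seq=5000 A_ack=7168 B_seq=7168 B_ack=5000
After event 5: A_seq=5017 A_ack=7168 B_seq=7168 B_ack=5017

5017 7168 7168 5017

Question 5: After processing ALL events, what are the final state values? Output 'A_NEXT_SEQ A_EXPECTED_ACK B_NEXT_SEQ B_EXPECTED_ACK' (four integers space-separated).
After event 0: A_seq=5000 A_ack=7000 B_seq=7000 B_ack=5000
After event 1: A_seq=5000 A_ack=7000 B_seq=7000 B_ack=5000
After event 2: A_seq=5000 A_ack=7000 B_seq=7043 B_ack=5000
After event 3: A_seq=5000 A_ack=7000 B_seq=7168 B_ack=5000
After event 4: A_seq=5000 A_ack=7168 B_seq=7168 B_ack=5000
After event 5: A_seq=5017 A_ack=7168 B_seq=7168 B_ack=5017

Answer: 5017 7168 7168 5017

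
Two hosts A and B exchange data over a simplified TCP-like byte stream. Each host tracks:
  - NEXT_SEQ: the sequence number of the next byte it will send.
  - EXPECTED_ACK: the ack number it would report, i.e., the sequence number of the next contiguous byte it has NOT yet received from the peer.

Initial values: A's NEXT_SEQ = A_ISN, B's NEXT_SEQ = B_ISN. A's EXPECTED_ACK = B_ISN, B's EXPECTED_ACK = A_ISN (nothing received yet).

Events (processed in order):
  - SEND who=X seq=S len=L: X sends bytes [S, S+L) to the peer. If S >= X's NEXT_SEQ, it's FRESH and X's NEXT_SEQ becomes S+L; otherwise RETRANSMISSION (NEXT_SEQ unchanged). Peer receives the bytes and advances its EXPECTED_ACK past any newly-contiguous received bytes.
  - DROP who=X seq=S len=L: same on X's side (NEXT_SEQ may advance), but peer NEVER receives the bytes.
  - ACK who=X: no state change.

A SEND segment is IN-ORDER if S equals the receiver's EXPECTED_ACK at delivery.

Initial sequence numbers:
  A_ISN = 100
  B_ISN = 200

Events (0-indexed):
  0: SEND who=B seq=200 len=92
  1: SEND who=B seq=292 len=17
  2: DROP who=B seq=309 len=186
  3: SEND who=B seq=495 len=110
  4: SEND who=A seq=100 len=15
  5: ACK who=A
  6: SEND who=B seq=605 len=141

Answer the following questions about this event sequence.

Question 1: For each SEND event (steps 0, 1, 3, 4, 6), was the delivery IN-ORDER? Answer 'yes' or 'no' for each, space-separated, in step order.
Answer: yes yes no yes no

Derivation:
Step 0: SEND seq=200 -> in-order
Step 1: SEND seq=292 -> in-order
Step 3: SEND seq=495 -> out-of-order
Step 4: SEND seq=100 -> in-order
Step 6: SEND seq=605 -> out-of-order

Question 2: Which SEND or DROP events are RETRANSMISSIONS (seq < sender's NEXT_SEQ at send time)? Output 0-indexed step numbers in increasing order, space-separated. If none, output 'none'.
Answer: none

Derivation:
Step 0: SEND seq=200 -> fresh
Step 1: SEND seq=292 -> fresh
Step 2: DROP seq=309 -> fresh
Step 3: SEND seq=495 -> fresh
Step 4: SEND seq=100 -> fresh
Step 6: SEND seq=605 -> fresh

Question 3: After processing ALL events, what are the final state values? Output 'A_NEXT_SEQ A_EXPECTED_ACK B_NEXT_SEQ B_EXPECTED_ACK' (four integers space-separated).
After event 0: A_seq=100 A_ack=292 B_seq=292 B_ack=100
After event 1: A_seq=100 A_ack=309 B_seq=309 B_ack=100
After event 2: A_seq=100 A_ack=309 B_seq=495 B_ack=100
After event 3: A_seq=100 A_ack=309 B_seq=605 B_ack=100
After event 4: A_seq=115 A_ack=309 B_seq=605 B_ack=115
After event 5: A_seq=115 A_ack=309 B_seq=605 B_ack=115
After event 6: A_seq=115 A_ack=309 B_seq=746 B_ack=115

Answer: 115 309 746 115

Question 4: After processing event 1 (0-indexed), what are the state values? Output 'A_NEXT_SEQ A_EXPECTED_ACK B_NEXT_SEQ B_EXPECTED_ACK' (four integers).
After event 0: A_seq=100 A_ack=292 B_seq=292 B_ack=100
After event 1: A_seq=100 A_ack=309 B_seq=309 B_ack=100

100 309 309 100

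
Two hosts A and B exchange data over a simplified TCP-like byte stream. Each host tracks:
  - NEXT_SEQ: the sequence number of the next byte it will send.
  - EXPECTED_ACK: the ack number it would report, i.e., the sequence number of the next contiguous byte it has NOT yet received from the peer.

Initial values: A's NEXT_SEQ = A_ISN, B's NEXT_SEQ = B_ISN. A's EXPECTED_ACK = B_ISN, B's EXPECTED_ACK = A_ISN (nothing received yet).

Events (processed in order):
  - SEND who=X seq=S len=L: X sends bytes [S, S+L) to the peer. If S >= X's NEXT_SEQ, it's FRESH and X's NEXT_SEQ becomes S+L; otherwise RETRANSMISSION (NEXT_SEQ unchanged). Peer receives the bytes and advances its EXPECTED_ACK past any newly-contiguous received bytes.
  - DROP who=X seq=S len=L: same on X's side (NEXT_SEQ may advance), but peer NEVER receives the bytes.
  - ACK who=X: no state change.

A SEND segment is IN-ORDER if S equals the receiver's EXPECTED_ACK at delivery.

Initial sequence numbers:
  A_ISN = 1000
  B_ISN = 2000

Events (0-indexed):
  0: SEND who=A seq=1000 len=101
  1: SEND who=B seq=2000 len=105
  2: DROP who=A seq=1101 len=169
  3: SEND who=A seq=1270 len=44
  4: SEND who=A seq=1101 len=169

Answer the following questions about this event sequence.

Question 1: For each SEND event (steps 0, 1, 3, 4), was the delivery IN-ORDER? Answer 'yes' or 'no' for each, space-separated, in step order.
Step 0: SEND seq=1000 -> in-order
Step 1: SEND seq=2000 -> in-order
Step 3: SEND seq=1270 -> out-of-order
Step 4: SEND seq=1101 -> in-order

Answer: yes yes no yes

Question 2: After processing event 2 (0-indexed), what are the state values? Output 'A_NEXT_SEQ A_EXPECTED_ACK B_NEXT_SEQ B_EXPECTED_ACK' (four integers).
After event 0: A_seq=1101 A_ack=2000 B_seq=2000 B_ack=1101
After event 1: A_seq=1101 A_ack=2105 B_seq=2105 B_ack=1101
After event 2: A_seq=1270 A_ack=2105 B_seq=2105 B_ack=1101

1270 2105 2105 1101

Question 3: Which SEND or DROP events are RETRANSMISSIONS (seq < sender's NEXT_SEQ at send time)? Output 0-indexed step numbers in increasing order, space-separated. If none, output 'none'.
Answer: 4

Derivation:
Step 0: SEND seq=1000 -> fresh
Step 1: SEND seq=2000 -> fresh
Step 2: DROP seq=1101 -> fresh
Step 3: SEND seq=1270 -> fresh
Step 4: SEND seq=1101 -> retransmit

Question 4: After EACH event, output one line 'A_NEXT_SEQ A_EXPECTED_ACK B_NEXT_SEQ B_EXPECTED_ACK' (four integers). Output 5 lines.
1101 2000 2000 1101
1101 2105 2105 1101
1270 2105 2105 1101
1314 2105 2105 1101
1314 2105 2105 1314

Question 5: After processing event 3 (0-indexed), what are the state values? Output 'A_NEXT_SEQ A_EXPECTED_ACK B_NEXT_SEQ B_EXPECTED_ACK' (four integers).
After event 0: A_seq=1101 A_ack=2000 B_seq=2000 B_ack=1101
After event 1: A_seq=1101 A_ack=2105 B_seq=2105 B_ack=1101
After event 2: A_seq=1270 A_ack=2105 B_seq=2105 B_ack=1101
After event 3: A_seq=1314 A_ack=2105 B_seq=2105 B_ack=1101

1314 2105 2105 1101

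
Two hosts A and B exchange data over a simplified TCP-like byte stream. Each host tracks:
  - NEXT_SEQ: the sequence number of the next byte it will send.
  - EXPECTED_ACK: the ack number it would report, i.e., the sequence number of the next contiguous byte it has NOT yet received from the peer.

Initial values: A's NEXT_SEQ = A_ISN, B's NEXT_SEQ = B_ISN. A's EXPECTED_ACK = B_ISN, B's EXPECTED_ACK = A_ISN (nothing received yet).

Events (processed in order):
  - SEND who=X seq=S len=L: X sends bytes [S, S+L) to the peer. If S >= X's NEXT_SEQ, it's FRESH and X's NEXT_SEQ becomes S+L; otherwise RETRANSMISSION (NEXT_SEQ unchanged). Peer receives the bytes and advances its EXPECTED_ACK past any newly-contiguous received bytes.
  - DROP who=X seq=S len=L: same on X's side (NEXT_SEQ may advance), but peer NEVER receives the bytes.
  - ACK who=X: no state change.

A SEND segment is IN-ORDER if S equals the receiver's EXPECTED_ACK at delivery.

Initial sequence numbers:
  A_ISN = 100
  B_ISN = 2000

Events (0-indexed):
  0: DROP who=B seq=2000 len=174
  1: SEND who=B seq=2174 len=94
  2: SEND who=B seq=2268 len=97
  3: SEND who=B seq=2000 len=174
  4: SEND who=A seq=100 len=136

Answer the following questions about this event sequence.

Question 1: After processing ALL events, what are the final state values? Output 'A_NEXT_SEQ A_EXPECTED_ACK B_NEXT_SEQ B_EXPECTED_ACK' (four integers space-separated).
Answer: 236 2365 2365 236

Derivation:
After event 0: A_seq=100 A_ack=2000 B_seq=2174 B_ack=100
After event 1: A_seq=100 A_ack=2000 B_seq=2268 B_ack=100
After event 2: A_seq=100 A_ack=2000 B_seq=2365 B_ack=100
After event 3: A_seq=100 A_ack=2365 B_seq=2365 B_ack=100
After event 4: A_seq=236 A_ack=2365 B_seq=2365 B_ack=236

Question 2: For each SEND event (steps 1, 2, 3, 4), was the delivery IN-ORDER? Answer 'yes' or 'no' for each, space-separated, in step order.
Step 1: SEND seq=2174 -> out-of-order
Step 2: SEND seq=2268 -> out-of-order
Step 3: SEND seq=2000 -> in-order
Step 4: SEND seq=100 -> in-order

Answer: no no yes yes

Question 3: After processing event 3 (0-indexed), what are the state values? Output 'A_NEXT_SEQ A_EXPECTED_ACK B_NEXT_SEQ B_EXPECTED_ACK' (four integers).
After event 0: A_seq=100 A_ack=2000 B_seq=2174 B_ack=100
After event 1: A_seq=100 A_ack=2000 B_seq=2268 B_ack=100
After event 2: A_seq=100 A_ack=2000 B_seq=2365 B_ack=100
After event 3: A_seq=100 A_ack=2365 B_seq=2365 B_ack=100

100 2365 2365 100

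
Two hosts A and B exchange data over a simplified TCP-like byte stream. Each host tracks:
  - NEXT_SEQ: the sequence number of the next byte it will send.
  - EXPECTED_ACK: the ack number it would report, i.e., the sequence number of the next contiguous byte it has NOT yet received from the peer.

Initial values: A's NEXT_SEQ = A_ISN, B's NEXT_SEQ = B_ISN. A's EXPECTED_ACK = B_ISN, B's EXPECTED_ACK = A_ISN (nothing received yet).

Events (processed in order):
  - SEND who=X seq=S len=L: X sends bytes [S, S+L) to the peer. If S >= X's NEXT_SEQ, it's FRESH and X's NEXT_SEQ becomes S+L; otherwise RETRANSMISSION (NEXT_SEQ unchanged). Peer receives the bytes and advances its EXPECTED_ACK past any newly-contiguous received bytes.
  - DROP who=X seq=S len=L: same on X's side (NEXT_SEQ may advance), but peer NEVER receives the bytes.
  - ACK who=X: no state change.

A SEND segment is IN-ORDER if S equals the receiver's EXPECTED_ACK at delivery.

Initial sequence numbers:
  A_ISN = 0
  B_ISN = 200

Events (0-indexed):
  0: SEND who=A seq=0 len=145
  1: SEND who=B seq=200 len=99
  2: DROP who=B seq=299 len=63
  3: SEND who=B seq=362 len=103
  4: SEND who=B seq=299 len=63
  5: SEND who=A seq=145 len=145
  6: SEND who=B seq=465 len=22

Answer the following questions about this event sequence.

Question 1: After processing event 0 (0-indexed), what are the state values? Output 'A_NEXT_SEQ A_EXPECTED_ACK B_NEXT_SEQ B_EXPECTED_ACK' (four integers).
After event 0: A_seq=145 A_ack=200 B_seq=200 B_ack=145

145 200 200 145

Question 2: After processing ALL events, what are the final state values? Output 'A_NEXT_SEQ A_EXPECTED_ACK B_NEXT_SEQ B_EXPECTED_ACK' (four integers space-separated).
Answer: 290 487 487 290

Derivation:
After event 0: A_seq=145 A_ack=200 B_seq=200 B_ack=145
After event 1: A_seq=145 A_ack=299 B_seq=299 B_ack=145
After event 2: A_seq=145 A_ack=299 B_seq=362 B_ack=145
After event 3: A_seq=145 A_ack=299 B_seq=465 B_ack=145
After event 4: A_seq=145 A_ack=465 B_seq=465 B_ack=145
After event 5: A_seq=290 A_ack=465 B_seq=465 B_ack=290
After event 6: A_seq=290 A_ack=487 B_seq=487 B_ack=290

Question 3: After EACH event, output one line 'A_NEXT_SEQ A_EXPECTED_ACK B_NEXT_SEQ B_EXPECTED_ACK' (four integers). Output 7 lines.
145 200 200 145
145 299 299 145
145 299 362 145
145 299 465 145
145 465 465 145
290 465 465 290
290 487 487 290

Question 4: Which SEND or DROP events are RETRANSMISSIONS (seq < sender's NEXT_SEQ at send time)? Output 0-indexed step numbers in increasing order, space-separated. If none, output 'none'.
Step 0: SEND seq=0 -> fresh
Step 1: SEND seq=200 -> fresh
Step 2: DROP seq=299 -> fresh
Step 3: SEND seq=362 -> fresh
Step 4: SEND seq=299 -> retransmit
Step 5: SEND seq=145 -> fresh
Step 6: SEND seq=465 -> fresh

Answer: 4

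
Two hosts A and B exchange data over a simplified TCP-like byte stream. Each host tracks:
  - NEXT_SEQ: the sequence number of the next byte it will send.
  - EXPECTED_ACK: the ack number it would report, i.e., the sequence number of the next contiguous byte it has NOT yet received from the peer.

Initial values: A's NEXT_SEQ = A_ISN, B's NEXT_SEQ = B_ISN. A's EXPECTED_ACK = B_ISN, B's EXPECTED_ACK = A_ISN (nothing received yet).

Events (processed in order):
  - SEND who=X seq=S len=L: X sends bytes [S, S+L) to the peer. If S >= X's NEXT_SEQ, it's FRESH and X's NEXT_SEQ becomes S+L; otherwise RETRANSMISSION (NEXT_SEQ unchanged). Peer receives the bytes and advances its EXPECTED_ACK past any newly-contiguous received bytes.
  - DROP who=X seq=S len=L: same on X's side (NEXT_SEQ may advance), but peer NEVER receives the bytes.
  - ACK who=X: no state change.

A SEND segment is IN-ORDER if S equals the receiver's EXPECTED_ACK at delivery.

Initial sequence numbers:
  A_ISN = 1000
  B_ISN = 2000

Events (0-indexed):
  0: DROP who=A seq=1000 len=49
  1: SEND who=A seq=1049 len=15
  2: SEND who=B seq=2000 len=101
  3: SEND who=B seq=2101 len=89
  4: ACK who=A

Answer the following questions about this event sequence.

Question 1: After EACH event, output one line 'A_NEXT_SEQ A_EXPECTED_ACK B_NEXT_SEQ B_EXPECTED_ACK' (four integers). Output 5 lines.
1049 2000 2000 1000
1064 2000 2000 1000
1064 2101 2101 1000
1064 2190 2190 1000
1064 2190 2190 1000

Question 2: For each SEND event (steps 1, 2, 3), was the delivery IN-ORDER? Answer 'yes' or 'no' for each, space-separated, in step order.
Answer: no yes yes

Derivation:
Step 1: SEND seq=1049 -> out-of-order
Step 2: SEND seq=2000 -> in-order
Step 3: SEND seq=2101 -> in-order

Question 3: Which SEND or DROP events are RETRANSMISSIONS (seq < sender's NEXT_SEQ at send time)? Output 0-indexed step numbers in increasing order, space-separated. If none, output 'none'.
Step 0: DROP seq=1000 -> fresh
Step 1: SEND seq=1049 -> fresh
Step 2: SEND seq=2000 -> fresh
Step 3: SEND seq=2101 -> fresh

Answer: none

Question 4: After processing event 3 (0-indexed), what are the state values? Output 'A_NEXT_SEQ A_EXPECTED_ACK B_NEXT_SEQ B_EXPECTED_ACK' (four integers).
After event 0: A_seq=1049 A_ack=2000 B_seq=2000 B_ack=1000
After event 1: A_seq=1064 A_ack=2000 B_seq=2000 B_ack=1000
After event 2: A_seq=1064 A_ack=2101 B_seq=2101 B_ack=1000
After event 3: A_seq=1064 A_ack=2190 B_seq=2190 B_ack=1000

1064 2190 2190 1000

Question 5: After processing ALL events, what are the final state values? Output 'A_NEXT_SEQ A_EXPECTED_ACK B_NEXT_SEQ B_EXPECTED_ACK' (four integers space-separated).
After event 0: A_seq=1049 A_ack=2000 B_seq=2000 B_ack=1000
After event 1: A_seq=1064 A_ack=2000 B_seq=2000 B_ack=1000
After event 2: A_seq=1064 A_ack=2101 B_seq=2101 B_ack=1000
After event 3: A_seq=1064 A_ack=2190 B_seq=2190 B_ack=1000
After event 4: A_seq=1064 A_ack=2190 B_seq=2190 B_ack=1000

Answer: 1064 2190 2190 1000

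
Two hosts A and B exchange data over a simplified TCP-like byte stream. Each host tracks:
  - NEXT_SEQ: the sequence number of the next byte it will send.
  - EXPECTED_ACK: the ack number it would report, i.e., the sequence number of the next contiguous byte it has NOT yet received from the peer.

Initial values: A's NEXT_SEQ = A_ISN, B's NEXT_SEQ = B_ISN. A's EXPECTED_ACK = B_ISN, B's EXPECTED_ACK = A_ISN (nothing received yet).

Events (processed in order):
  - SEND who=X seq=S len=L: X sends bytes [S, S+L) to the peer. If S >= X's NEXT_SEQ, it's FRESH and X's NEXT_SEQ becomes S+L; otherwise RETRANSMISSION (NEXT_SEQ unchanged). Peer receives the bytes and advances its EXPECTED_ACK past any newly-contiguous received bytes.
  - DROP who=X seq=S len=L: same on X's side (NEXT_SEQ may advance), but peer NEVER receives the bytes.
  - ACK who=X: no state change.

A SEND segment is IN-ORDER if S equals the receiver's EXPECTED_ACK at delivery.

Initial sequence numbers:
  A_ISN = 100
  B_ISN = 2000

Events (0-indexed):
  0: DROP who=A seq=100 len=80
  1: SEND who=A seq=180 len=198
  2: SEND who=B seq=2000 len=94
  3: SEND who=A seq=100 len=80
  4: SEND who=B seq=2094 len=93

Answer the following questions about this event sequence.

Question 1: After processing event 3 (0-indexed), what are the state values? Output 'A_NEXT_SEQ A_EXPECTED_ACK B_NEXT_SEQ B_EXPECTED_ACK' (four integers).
After event 0: A_seq=180 A_ack=2000 B_seq=2000 B_ack=100
After event 1: A_seq=378 A_ack=2000 B_seq=2000 B_ack=100
After event 2: A_seq=378 A_ack=2094 B_seq=2094 B_ack=100
After event 3: A_seq=378 A_ack=2094 B_seq=2094 B_ack=378

378 2094 2094 378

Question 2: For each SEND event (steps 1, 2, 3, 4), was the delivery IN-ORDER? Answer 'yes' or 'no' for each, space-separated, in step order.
Step 1: SEND seq=180 -> out-of-order
Step 2: SEND seq=2000 -> in-order
Step 3: SEND seq=100 -> in-order
Step 4: SEND seq=2094 -> in-order

Answer: no yes yes yes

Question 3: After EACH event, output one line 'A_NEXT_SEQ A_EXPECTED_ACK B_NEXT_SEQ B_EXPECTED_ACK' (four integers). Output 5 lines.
180 2000 2000 100
378 2000 2000 100
378 2094 2094 100
378 2094 2094 378
378 2187 2187 378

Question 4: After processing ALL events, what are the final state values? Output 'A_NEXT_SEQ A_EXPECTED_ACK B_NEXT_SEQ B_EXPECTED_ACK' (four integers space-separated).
Answer: 378 2187 2187 378

Derivation:
After event 0: A_seq=180 A_ack=2000 B_seq=2000 B_ack=100
After event 1: A_seq=378 A_ack=2000 B_seq=2000 B_ack=100
After event 2: A_seq=378 A_ack=2094 B_seq=2094 B_ack=100
After event 3: A_seq=378 A_ack=2094 B_seq=2094 B_ack=378
After event 4: A_seq=378 A_ack=2187 B_seq=2187 B_ack=378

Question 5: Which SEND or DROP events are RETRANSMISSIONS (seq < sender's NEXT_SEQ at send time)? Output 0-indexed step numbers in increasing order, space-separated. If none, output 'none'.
Step 0: DROP seq=100 -> fresh
Step 1: SEND seq=180 -> fresh
Step 2: SEND seq=2000 -> fresh
Step 3: SEND seq=100 -> retransmit
Step 4: SEND seq=2094 -> fresh

Answer: 3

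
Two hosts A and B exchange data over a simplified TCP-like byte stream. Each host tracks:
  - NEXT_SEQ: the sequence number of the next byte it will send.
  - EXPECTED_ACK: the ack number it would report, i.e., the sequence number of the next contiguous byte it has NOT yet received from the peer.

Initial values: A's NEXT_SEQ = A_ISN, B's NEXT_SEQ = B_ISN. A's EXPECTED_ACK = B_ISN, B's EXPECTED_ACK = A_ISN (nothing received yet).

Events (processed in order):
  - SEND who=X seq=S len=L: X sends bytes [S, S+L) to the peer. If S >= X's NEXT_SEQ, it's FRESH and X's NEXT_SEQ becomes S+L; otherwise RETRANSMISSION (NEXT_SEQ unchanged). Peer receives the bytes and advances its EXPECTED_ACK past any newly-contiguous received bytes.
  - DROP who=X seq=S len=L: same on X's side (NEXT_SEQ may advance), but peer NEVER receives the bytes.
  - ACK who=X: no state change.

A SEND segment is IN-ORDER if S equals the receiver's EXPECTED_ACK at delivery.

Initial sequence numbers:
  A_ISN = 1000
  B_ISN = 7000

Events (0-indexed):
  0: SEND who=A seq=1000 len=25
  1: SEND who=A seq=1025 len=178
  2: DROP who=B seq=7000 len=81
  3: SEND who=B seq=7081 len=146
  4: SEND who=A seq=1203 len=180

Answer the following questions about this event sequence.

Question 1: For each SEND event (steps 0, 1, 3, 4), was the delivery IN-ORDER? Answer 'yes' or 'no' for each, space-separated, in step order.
Step 0: SEND seq=1000 -> in-order
Step 1: SEND seq=1025 -> in-order
Step 3: SEND seq=7081 -> out-of-order
Step 4: SEND seq=1203 -> in-order

Answer: yes yes no yes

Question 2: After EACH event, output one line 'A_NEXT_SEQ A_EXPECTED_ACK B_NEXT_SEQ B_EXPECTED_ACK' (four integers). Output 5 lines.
1025 7000 7000 1025
1203 7000 7000 1203
1203 7000 7081 1203
1203 7000 7227 1203
1383 7000 7227 1383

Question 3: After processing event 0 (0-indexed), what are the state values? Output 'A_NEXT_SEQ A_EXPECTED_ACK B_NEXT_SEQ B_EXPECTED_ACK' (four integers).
After event 0: A_seq=1025 A_ack=7000 B_seq=7000 B_ack=1025

1025 7000 7000 1025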